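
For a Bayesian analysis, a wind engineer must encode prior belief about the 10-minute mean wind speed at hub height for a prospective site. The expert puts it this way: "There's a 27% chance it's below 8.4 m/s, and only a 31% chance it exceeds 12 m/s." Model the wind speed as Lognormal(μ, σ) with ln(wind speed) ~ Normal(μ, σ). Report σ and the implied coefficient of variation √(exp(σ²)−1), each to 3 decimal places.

σ ≈ 0.322, CV ≈ 0.330

If T ~ Lognormal(μ,σ) then ln T ~ Normal(μ,σ), so the p-quantile of ln T is μ + z_p·σ.
ln(8.4) = 2.128 and ln(12) = 2.485; z_{0.27} = -0.6128, z_{0.69} = 0.4959.
σ = (2.485 − 2.128)/(0.4959 − (-0.6128)) = 0.322.
μ = 2.128 − (-0.6128)·0.322 = 2.325.
CV = √(exp(σ²)−1) = √(exp(0.1035)−1) = 0.330.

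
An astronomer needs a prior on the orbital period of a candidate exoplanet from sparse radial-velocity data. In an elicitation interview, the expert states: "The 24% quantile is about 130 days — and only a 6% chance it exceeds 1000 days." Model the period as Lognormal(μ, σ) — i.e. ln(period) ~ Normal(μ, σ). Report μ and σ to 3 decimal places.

μ ≈ 5.505, σ ≈ 0.902

If T ~ Lognormal(μ,σ) then ln T ~ Normal(μ,σ), so the p-quantile of ln T is μ + z_p·σ.
ln(130) = 4.868 and ln(1000) = 6.908; z_{0.24} = -0.7063, z_{0.94} = 1.555.
σ = (6.908 − 4.868)/(1.555 − (-0.7063)) = 0.902.
μ = 4.868 − (-0.7063)·0.902 = 5.505.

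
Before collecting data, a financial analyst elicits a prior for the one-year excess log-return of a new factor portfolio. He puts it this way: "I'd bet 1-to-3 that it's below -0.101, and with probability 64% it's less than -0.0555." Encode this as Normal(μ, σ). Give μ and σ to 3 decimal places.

μ = -0.071, σ = 0.044

For Normal(μ,σ), the p-quantile is μ + z_p·σ. Here z_{0.25} = -0.6745, z_{0.64} = 0.3585.
So -0.101 = μ − 0.6745σ and -0.0555 = μ + 0.3585σ.
Subtracting: σ = (-0.0555 − -0.101)/(0.3585 − (-0.6745)) = 0.044.
Then μ = -0.101 − (-0.6745)·0.044 = -0.071.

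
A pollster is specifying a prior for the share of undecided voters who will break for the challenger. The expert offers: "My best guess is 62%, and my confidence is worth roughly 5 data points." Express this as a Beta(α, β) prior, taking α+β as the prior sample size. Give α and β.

α = 3.1, β = 1.9

Under the effective-sample-size interpretation, Beta(α, β) has prior mean α/(α+β) and prior sample size α+β.
So α+β = 5 and α/(α+β) = 0.62, giving α = 0.62·5 = 3.1 and β = 5 − 3.1 = 1.9.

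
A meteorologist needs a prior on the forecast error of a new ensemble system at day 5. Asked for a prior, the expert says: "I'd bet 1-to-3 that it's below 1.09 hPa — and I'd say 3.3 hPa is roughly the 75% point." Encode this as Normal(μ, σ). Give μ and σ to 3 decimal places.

μ = 2.195, σ = 1.638

For Normal(μ,σ), the p-quantile is μ + z_p·σ. Here z_{0.25} = -0.6745, z_{0.75} = 0.6745.
So 1.09 = μ − 0.6745σ and 3.3 = μ + 0.6745σ.
Subtracting: σ = (3.3 − 1.09)/(0.6745 − (-0.6745)) = 1.638.
Then μ = 1.09 − (-0.6745)·1.638 = 2.195.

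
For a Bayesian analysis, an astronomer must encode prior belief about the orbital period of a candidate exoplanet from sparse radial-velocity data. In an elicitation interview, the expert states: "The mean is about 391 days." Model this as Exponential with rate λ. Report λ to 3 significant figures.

λ ≈ 0.00256

Exponential mean = 1/λ, so λ = 1/391.0 = 0.00256.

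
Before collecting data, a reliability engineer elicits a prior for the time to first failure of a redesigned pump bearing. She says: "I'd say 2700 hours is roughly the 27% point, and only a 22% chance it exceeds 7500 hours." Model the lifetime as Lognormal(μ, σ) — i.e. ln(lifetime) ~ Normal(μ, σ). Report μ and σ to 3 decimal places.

If T ~ Lognormal(μ,σ) then ln T ~ Normal(μ,σ), so the p-quantile of ln T is μ + z_p·σ.
ln(2700) = 7.901 and ln(7500) = 8.923; z_{0.27} = -0.6128, z_{0.78} = 0.7722.
σ = (8.923 − 7.901)/(0.7722 − (-0.6128)) = 0.738.
μ = 7.901 − (-0.6128)·0.738 = 8.353.

μ ≈ 8.353, σ ≈ 0.738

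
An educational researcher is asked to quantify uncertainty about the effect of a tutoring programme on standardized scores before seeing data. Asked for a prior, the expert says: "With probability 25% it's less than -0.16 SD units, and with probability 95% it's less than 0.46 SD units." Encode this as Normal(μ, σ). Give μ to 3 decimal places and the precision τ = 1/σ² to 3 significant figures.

For Normal(μ,σ), the p-quantile is μ + z_p·σ. Here z_{0.25} = -0.6745, z_{0.95} = 1.645.
So -0.16 = μ − 0.6745σ and 0.46 = μ + 1.645σ.
Subtracting: σ = (0.46 − -0.16)/(1.645 − (-0.6745)) = 0.267.
Then μ = -0.16 − (-0.6745)·0.267 = 0.020.
Precision τ = 1/σ² = 1/0.2673² = 14.

μ = 0.020, τ = 14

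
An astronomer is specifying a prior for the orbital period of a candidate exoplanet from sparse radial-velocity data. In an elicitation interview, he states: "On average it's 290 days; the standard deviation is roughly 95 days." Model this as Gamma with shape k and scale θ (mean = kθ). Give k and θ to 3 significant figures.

k ≈ 9.32, θ ≈ 31.1

For Gamma(k, scale θ): mean = kθ, variance = kθ², so CV = 1/√k.
CV = SD/mean = 95/290 = 0.3276, hence k = 1/CV² = 9.32.
Then θ = mean/k = 290/9.32 = 31.1.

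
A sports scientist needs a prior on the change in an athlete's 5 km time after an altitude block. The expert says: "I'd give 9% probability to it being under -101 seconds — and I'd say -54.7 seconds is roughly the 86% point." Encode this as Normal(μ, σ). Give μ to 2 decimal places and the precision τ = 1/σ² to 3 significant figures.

For Normal(μ,σ), the p-quantile is μ + z_p·σ. Here z_{0.09} = -1.341, z_{0.86} = 1.08.
So -101 = μ − 1.341σ and -54.7 = μ + 1.08σ.
Subtracting: σ = (-54.7 − -101)/(1.08 − (-1.341)) = 19.12.
Then μ = -101 − (-1.341)·19.12 = -75.36.
Precision τ = 1/σ² = 1/19.12² = 0.00273.

μ = -75.36, τ = 0.00273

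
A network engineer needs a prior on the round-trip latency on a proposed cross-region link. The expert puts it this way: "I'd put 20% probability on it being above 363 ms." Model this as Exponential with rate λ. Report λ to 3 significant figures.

P(T > 363.0) = e^(−λ·363.0) = 0.2, so λ = −ln(0.2)/363.0 = 0.00443.

λ ≈ 0.00443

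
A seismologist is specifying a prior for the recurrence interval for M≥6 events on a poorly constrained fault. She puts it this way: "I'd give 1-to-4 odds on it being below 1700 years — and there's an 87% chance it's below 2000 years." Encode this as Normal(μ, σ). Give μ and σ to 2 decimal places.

μ = 1828.30, σ = 152.44

For Normal(μ,σ), the p-quantile is μ + z_p·σ. Here z_{0.2} = -0.8416, z_{0.87} = 1.126.
So 1700 = μ − 0.8416σ and 2000 = μ + 1.126σ.
Subtracting: σ = (2000 − 1700)/(1.126 − (-0.8416)) = 152.44.
Then μ = 1700 − (-0.8416)·152.44 = 1828.30.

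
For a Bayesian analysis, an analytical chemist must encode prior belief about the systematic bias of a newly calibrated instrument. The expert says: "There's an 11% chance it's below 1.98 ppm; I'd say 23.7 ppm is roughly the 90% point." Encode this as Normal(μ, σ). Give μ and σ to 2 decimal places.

μ = 12.60, σ = 8.66

For Normal(μ,σ), the p-quantile is μ + z_p·σ. Here z_{0.11} = -1.227, z_{0.9} = 1.282.
So 1.98 = μ − 1.227σ and 23.7 = μ + 1.282σ.
Subtracting: σ = (23.7 − 1.98)/(1.282 − (-1.227)) = 8.66.
Then μ = 1.98 − (-1.227)·8.66 = 12.60.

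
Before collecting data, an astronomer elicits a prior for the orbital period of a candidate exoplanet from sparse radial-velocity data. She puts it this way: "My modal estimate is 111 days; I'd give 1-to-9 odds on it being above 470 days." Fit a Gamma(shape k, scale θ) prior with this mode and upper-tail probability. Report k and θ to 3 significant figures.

k ≈ 1.87, θ ≈ 127

Gamma(k,θ) with k>1 has mode (k−1)θ, so θ = 111/(k−1).
Need P(X < 470) = 0.9 with θ tied to k this way. Start at k = 2, θ = 111: P(X<470) ≈ 0.924.
Too high — lower k to spread out. Iterating converges to k ≈ 1.87.
Then θ = 111/(1.87−1) ≈ 127.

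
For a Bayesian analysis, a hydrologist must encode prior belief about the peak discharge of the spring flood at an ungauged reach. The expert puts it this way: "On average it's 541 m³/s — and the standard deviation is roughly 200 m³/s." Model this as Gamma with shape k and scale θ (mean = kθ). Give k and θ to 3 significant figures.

For Gamma(k, scale θ): mean = kθ, variance = kθ², so CV = 1/√k.
CV = SD/mean = 200/541 = 0.3697, hence k = 1/CV² = 7.32.
Then θ = mean/k = 541/7.32 = 73.9.

k ≈ 7.32, θ ≈ 73.9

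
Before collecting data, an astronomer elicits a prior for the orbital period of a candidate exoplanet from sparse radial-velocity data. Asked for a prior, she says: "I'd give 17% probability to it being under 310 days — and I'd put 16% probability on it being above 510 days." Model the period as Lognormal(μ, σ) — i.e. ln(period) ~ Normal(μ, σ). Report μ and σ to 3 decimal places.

If T ~ Lognormal(μ,σ) then ln T ~ Normal(μ,σ), so the p-quantile of ln T is μ + z_p·σ.
ln(310) = 5.737 and ln(510) = 6.234; z_{0.17} = -0.9542, z_{0.84} = 0.9945.
σ = (6.234 − 5.737)/(0.9945 − (-0.9542)) = 0.255.
μ = 5.737 − (-0.9542)·0.255 = 5.980.

μ ≈ 5.980, σ ≈ 0.255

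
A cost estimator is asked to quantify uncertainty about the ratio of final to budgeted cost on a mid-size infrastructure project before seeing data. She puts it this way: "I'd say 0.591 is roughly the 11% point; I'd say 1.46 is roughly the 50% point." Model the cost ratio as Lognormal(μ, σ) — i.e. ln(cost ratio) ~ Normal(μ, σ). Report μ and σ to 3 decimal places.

μ ≈ 0.378, σ ≈ 0.737

If T ~ Lognormal(μ,σ) then ln T ~ Normal(μ,σ), so the p-quantile of ln T is μ + z_p·σ.
ln(0.591) = -0.5259 and ln(1.46) = 0.3784; z_{0.11} = -1.227, z_{0.5} = 0.
σ = (0.3784 − -0.5259)/(0 − (-1.227)) = 0.737.
μ = -0.5259 − (-1.227)·0.737 = 0.378.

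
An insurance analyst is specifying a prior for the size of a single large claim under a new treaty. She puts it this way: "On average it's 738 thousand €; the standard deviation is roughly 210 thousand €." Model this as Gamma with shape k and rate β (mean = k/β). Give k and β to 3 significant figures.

k ≈ 12.4, β ≈ 0.0167

For Gamma(k, rate β): mean = k/β, variance = k/β², so CV = 1/√k.
CV = SD/mean = 210/738 = 0.2846, hence k = 1/CV² = 12.4.
Then β = k/mean = 12.4/738 = 0.0167.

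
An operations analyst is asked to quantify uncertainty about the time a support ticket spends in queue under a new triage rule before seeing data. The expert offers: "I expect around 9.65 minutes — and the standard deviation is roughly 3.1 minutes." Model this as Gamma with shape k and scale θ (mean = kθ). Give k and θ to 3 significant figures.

For Gamma(k, scale θ): mean = kθ, variance = kθ², so CV = 1/√k.
CV = SD/mean = 3.1/9.65 = 0.3212, hence k = 1/CV² = 9.69.
Then θ = mean/k = 9.65/9.69 = 0.996.

k ≈ 9.69, θ ≈ 0.996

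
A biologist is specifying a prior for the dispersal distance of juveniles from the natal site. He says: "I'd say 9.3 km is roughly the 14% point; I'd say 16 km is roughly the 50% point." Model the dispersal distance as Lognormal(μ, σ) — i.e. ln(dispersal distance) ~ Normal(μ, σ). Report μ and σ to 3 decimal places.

If T ~ Lognormal(μ,σ) then ln T ~ Normal(μ,σ), so the p-quantile of ln T is μ + z_p·σ.
ln(9.3) = 2.23 and ln(16) = 2.773; z_{0.14} = -1.08, z_{0.5} = 0.
σ = (2.773 − 2.23)/(0 − (-1.08)) = 0.502.
μ = 2.23 − (-1.08)·0.502 = 2.773.

μ ≈ 2.773, σ ≈ 0.502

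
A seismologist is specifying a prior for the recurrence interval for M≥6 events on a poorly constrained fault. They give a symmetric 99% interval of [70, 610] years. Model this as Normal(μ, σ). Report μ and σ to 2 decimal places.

A symmetric 99% interval runs μ ± z·σ with z = 2.576.
Half-width = 270, so σ = 270/2.576 = 104.82.
μ is the interval midpoint, 340.00.

μ = 340.00, σ = 104.82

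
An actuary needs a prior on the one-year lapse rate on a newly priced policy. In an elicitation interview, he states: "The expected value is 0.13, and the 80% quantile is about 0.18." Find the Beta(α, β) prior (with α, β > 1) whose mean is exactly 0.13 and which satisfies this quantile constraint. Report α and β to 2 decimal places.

With mean 0.13 fixed, write α = 0.13s, β = 0.87s where s = α+β.
Need P(θ < 0.18) = 0.8 under Beta(0.13s, 0.87s). Normal approximation: (q−m)/√(m(1−m)/s) ≈ z_{0.8} = 0.842, so s ≈ 0.13·0.87·(0.842)²/(0.18−0.13)² = 32.0.
At s = 32.0: P(θ<0.18) ≈ 0.813. Adjusting to match 0.8 gives s ≈ 27.45.
So α = 0.13·27.45 ≈ 3.57, β = 0.87·27.45 ≈ 23.88.

α ≈ 3.57, β ≈ 23.88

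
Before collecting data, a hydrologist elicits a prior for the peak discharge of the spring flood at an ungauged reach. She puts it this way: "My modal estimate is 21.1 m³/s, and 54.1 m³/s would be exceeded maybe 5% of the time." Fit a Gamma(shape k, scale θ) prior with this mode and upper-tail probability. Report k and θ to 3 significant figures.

k ≈ 4.05, θ ≈ 6.91

Gamma(k,θ) with k>1 has mode (k−1)θ, so θ = 21.1/(k−1).
Need P(X < 54.1) = 0.95 with θ tied to k this way. Start at k = 2, θ = 21.1: P(X<54.1) ≈ 0.726.
Too low — raise k to concentrate. Iterating converges to k ≈ 4.05.
Then θ = 21.1/(4.05−1) ≈ 6.91.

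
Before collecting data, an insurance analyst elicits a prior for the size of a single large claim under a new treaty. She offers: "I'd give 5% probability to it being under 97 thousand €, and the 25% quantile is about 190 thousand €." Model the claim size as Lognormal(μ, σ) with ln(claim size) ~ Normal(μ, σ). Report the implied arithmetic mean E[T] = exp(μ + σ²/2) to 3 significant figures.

If T ~ Lognormal(μ,σ) then ln T ~ Normal(μ,σ), so the p-quantile of ln T is μ + z_p·σ.
ln(97) = 4.575 and ln(190) = 5.247; z_{0.05} = -1.645, z_{0.25} = -0.6745.
σ = (5.247 − 4.575)/(-0.6745 − (-1.645)) = 0.693.
μ = 4.575 − (-1.645)·0.693 = 5.714.
E[T] = exp(μ + σ²/2) = exp(5.714 + 0.2400) = 385 thousand €.

E[T] ≈ 385 thousand €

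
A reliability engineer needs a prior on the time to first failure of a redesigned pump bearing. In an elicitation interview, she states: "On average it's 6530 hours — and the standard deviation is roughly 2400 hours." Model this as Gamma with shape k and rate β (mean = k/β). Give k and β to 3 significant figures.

k ≈ 7.4, β ≈ 0.00113

For Gamma(k, rate β): mean = k/β, variance = k/β², so CV = 1/√k.
CV = SD/mean = 2400/6530 = 0.3675, hence k = 1/CV² = 7.4.
Then β = k/mean = 7.4/6530 = 0.00113.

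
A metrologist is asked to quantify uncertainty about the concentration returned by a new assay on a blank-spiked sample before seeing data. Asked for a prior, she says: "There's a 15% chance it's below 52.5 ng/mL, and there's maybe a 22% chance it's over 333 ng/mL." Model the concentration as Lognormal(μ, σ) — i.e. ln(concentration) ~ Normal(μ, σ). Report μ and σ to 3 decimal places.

If T ~ Lognormal(μ,σ) then ln T ~ Normal(μ,σ), so the p-quantile of ln T is μ + z_p·σ.
ln(52.5) = 3.961 and ln(333) = 5.808; z_{0.15} = -1.036, z_{0.78} = 0.7722.
σ = (5.808 − 3.961)/(0.7722 − (-1.036)) = 1.021.
μ = 3.961 − (-1.036)·1.021 = 5.019.

μ ≈ 5.019, σ ≈ 1.021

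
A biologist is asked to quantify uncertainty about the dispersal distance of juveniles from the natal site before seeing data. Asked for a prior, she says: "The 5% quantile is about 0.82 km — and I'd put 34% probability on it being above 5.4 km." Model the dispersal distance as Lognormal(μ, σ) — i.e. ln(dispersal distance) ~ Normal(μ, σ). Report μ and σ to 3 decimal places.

μ ≈ 1.309, σ ≈ 0.916

If T ~ Lognormal(μ,σ) then ln T ~ Normal(μ,σ), so the p-quantile of ln T is μ + z_p·σ.
ln(0.82) = -0.1985 and ln(5.4) = 1.686; z_{0.05} = -1.645, z_{0.66} = 0.4125.
σ = (1.686 − -0.1985)/(0.4125 − (-1.645)) = 0.916.
μ = -0.1985 − (-1.645)·0.916 = 1.309.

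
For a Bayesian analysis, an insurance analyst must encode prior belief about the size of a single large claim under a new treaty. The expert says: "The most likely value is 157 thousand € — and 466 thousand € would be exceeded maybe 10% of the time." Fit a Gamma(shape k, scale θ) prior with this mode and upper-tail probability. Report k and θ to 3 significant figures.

Gamma(k,θ) with k>1 has mode (k−1)θ, so θ = 157/(k−1).
Need P(X < 466) = 0.9 with θ tied to k this way. Start at k = 2, θ = 157: P(X<466) ≈ 0.796.
Too low — raise k to concentrate. Iterating converges to k ≈ 2.61.
Then θ = 157/(2.61−1) ≈ 97.7.

k ≈ 2.61, θ ≈ 97.7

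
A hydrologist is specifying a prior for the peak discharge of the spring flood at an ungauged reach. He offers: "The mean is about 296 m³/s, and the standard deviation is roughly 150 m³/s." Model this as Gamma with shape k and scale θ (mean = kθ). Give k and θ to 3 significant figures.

k ≈ 3.89, θ ≈ 76

For Gamma(k, scale θ): mean = kθ, variance = kθ², so CV = 1/√k.
CV = SD/mean = 150/296 = 0.5068, hence k = 1/CV² = 3.89.
Then θ = mean/k = 296/3.89 = 76.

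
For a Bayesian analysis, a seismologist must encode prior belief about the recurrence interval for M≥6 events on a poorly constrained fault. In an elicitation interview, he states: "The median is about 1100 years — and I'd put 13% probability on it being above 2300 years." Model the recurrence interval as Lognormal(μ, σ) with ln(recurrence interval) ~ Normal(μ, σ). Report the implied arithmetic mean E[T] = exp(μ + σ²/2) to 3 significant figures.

If T ~ Lognormal(μ,σ) then ln T ~ Normal(μ,σ), so the p-quantile of ln T is μ + z_p·σ.
ln(1100) = 7.003 and ln(2300) = 7.741; z_{0.5} = 0, z_{0.87} = 1.126.
σ = (7.741 − 7.003)/(1.126 − (0)) = 0.655.
μ = 7.003 − (0)·0.655 = 7.003.
E[T] = exp(μ + σ²/2) = exp(7.003 + 0.2144) = 1360 years.

E[T] ≈ 1360 years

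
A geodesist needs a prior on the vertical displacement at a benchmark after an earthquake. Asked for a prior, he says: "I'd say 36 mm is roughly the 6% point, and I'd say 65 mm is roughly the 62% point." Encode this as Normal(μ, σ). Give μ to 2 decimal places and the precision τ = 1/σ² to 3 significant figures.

For Normal(μ,σ), the p-quantile is μ + z_p·σ. Here z_{0.06} = -1.555, z_{0.62} = 0.3055.
So 36 = μ − 1.555σ and 65 = μ + 0.3055σ.
Subtracting: σ = (65 − 36)/(0.3055 − (-1.555)) = 15.59.
Then μ = 36 − (-1.555)·15.59 = 60.24.
Precision τ = 1/σ² = 1/15.59² = 0.00411.

μ = 60.24, τ = 0.00411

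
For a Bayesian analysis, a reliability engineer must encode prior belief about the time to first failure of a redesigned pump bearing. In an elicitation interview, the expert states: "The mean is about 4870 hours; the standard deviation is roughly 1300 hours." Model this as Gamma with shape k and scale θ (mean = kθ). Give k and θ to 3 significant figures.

For Gamma(k, scale θ): mean = kθ, variance = kθ², so CV = 1/√k.
CV = SD/mean = 1300/4870 = 0.2669, hence k = 1/CV² = 14.
Then θ = mean/k = 4870/14 = 347.

k ≈ 14, θ ≈ 347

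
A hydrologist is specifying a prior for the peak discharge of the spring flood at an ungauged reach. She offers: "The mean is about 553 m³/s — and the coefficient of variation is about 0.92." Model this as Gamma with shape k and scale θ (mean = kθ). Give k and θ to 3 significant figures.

k ≈ 1.18, θ ≈ 468

For Gamma(k, scale θ): mean = kθ, variance = kθ², so CV = 1/√k.
CV = 0.92, hence k = 1/CV² = 1.18.
Then θ = mean/k = 553/1.18 = 468.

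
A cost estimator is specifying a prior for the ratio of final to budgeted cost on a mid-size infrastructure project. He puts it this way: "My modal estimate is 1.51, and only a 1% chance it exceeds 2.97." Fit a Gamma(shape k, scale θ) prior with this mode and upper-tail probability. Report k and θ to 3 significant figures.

Gamma(k,θ) with k>1 has mode (k−1)θ, so θ = 1.51/(k−1).
Need P(X < 2.97) = 0.99 with θ tied to k this way. Start at k = 2, θ = 1.51: P(X<2.97) ≈ 0.585.
Too low — raise k to concentrate. Iterating converges to k ≈ 11.8.
Then θ = 1.51/(11.8−1) ≈ 0.14.

k ≈ 11.8, θ ≈ 0.14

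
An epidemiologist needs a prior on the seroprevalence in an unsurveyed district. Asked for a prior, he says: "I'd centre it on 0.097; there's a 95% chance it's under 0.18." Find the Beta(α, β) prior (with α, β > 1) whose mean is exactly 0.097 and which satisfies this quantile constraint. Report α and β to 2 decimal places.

α ≈ 4.14, β ≈ 38.56

With mean 0.097 fixed, write α = 0.097s, β = 0.903s where s = α+β.
Need P(θ < 0.18) = 0.95 under Beta(0.097s, 0.903s). Normal approximation: (q−m)/√(m(1−m)/s) ≈ z_{0.95} = 1.64, so s ≈ 0.097·0.903·(1.64)²/(0.18−0.097)² = 34.4.
At s = 34.4: P(θ<0.18) ≈ 0.934. Adjusting to match 0.95 gives s ≈ 42.70.
So α = 0.097·42.70 ≈ 4.14, β = 0.903·42.70 ≈ 38.56.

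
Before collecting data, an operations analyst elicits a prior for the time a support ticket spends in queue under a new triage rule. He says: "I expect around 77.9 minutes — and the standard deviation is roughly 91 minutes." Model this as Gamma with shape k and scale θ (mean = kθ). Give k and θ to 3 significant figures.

k ≈ 0.733, θ ≈ 106

For Gamma(k, scale θ): mean = kθ, variance = kθ², so CV = 1/√k.
CV = SD/mean = 91/77.9 = 1.168, hence k = 1/CV² = 0.733.
Then θ = mean/k = 77.9/0.733 = 106.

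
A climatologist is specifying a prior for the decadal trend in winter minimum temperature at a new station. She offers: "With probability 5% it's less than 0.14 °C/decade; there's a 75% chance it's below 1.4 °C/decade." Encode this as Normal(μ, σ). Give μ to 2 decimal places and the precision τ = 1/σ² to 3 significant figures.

μ = 1.03, τ = 3.39

The p-quantile of Normal(μ,σ) is μ + z_p·σ, with z_{0.05} = -1.645 and z_{0.75} = 0.6745.
Eliminate σ: μ = (z₂·x₁ − z₁·x₂)/(z₂ − z₁) = (0.6745·0.14 − (-1.645)·1.4)/2.319 = 1.03.
Then σ = (x₂ − x₁)/(z₂ − z₁) = (1.4 − 0.14)/2.319 = 0.54.
Precision τ = 1/σ² = 1/0.5433² = 3.39.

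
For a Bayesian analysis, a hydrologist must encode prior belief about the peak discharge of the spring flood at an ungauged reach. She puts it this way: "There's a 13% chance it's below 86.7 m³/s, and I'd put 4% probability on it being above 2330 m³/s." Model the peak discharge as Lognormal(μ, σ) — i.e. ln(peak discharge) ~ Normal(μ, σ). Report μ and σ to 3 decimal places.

If T ~ Lognormal(μ,σ) then ln T ~ Normal(μ,σ), so the p-quantile of ln T is μ + z_p·σ.
ln(86.7) = 4.462 and ln(2330) = 7.754; z_{0.13} = -1.126, z_{0.96} = 1.751.
σ = (7.754 − 4.462)/(1.751 − (-1.126)) = 1.144.
μ = 4.462 − (-1.126)·1.144 = 5.751.

μ ≈ 5.751, σ ≈ 1.144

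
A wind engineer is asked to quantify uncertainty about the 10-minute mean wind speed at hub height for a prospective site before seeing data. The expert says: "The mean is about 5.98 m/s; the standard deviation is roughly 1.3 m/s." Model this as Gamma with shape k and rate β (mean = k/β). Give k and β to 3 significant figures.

For Gamma(k, rate β): mean = k/β, variance = k/β², so CV = 1/√k.
CV = SD/mean = 1.3/5.98 = 0.2174, hence k = 1/CV² = 21.2.
Then β = k/mean = 21.2/5.98 = 3.54.

k ≈ 21.2, β ≈ 3.54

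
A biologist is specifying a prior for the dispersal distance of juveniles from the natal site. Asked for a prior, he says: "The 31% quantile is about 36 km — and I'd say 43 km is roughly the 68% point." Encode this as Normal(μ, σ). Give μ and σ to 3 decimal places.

For Normal(μ,σ), the p-quantile is μ + z_p·σ. Here z_{0.31} = -0.4959, z_{0.68} = 0.4677.
So 36 = μ − 0.4959σ and 43 = μ + 0.4677σ.
Subtracting: σ = (43 − 36)/(0.4677 − (-0.4959)) = 7.265.
Then μ = 36 − (-0.4959)·7.265 = 39.602.

μ = 39.602, σ = 7.265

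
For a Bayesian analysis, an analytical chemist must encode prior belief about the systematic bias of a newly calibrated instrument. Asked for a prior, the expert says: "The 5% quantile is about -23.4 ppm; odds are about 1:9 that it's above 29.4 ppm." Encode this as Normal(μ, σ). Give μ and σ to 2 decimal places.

The p-quantile of Normal(μ,σ) is μ + z_p·σ, with z_{0.05} = -1.645 and z_{0.9} = 1.282.
Eliminate σ: μ = (z₂·x₁ − z₁·x₂)/(z₂ − z₁) = (1.282·-23.4 − (-1.645)·29.4)/2.926 = 6.28.
Then σ = (x₂ − x₁)/(z₂ − z₁) = (29.4 − -23.4)/2.926 = 18.04.

μ = 6.28, σ = 18.04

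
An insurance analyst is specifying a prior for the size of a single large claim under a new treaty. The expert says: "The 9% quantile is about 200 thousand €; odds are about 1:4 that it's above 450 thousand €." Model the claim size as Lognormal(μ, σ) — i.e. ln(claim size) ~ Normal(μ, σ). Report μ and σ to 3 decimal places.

μ ≈ 5.797, σ ≈ 0.372

If T ~ Lognormal(μ,σ) then ln T ~ Normal(μ,σ), so the p-quantile of ln T is μ + z_p·σ.
ln(200) = 5.298 and ln(450) = 6.109; z_{0.09} = -1.341, z_{0.8} = 0.8416.
σ = (6.109 − 5.298)/(0.8416 − (-1.341)) = 0.372.
μ = 5.298 − (-1.341)·0.372 = 5.797.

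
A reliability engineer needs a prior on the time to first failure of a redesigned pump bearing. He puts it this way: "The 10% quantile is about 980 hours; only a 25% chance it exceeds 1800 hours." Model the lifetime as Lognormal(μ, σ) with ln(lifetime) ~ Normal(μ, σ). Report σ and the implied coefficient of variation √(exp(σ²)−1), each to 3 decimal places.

If T ~ Lognormal(μ,σ) then ln T ~ Normal(μ,σ), so the p-quantile of ln T is μ + z_p·σ.
ln(980) = 6.888 and ln(1800) = 7.496; z_{0.1} = -1.282, z_{0.75} = 0.6745.
σ = (7.496 − 6.888)/(0.6745 − (-1.282)) = 0.311.
μ = 6.888 − (-1.282)·0.311 = 7.286.
CV = √(exp(σ²)−1) = √(exp(0.0966)−1) = 0.318.

σ ≈ 0.311, CV ≈ 0.318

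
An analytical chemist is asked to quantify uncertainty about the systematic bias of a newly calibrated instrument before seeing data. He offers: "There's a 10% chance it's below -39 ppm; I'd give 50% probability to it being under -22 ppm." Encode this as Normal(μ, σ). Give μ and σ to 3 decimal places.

μ = -22.000, σ = 13.265

The p-quantile of Normal(μ,σ) is μ + z_p·σ, with z_{0.1} = -1.282 and z_{0.5} = 0.
Eliminate σ: μ = (z₂·x₁ − z₁·x₂)/(z₂ − z₁) = (0·-39 − (-1.282)·-22)/1.282 = -22.000.
Then σ = (x₂ − x₁)/(z₂ − z₁) = (-22 − -39)/1.282 = 13.265.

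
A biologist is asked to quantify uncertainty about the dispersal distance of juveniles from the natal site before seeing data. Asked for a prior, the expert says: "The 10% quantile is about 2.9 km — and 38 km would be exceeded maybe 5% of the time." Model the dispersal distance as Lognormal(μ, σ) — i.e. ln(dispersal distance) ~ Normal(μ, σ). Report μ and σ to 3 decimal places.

μ ≈ 2.191, σ ≈ 0.879

If T ~ Lognormal(μ,σ) then ln T ~ Normal(μ,σ), so the p-quantile of ln T is μ + z_p·σ.
ln(2.9) = 1.065 and ln(38) = 3.638; z_{0.1} = -1.282, z_{0.95} = 1.645.
σ = (3.638 − 1.065)/(1.645 − (-1.282)) = 0.879.
μ = 1.065 − (-1.282)·0.879 = 2.191.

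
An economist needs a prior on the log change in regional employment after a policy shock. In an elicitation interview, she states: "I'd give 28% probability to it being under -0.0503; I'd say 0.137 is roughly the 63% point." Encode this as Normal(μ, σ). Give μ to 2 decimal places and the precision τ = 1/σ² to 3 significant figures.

μ = 0.07, τ = 23.8

The p-quantile of Normal(μ,σ) is μ + z_p·σ, with z_{0.28} = -0.5828 and z_{0.63} = 0.3319.
Eliminate σ: μ = (z₂·x₁ − z₁·x₂)/(z₂ − z₁) = (0.3319·-0.0503 − (-0.5828)·0.137)/0.9147 = 0.07.
Then σ = (x₂ − x₁)/(z₂ − z₁) = (0.137 − -0.0503)/0.9147 = 0.20.
Precision τ = 1/σ² = 1/0.2048² = 23.8.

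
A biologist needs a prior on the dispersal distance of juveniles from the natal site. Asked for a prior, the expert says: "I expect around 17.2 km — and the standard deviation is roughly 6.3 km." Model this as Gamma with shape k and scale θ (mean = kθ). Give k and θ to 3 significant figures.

For Gamma(k, scale θ): mean = kθ, variance = kθ², so CV = 1/√k.
CV = SD/mean = 6.3/17.2 = 0.3663, hence k = 1/CV² = 7.45.
Then θ = mean/k = 17.2/7.45 = 2.31.

k ≈ 7.45, θ ≈ 2.31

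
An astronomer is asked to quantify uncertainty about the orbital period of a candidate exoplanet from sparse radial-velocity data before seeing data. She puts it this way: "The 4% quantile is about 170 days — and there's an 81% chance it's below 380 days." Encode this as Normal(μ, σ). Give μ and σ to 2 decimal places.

μ = 309.86, σ = 79.89

For Normal(μ,σ), the p-quantile is μ + z_p·σ. Here z_{0.04} = -1.751, z_{0.81} = 0.8779.
So 170 = μ − 1.751σ and 380 = μ + 0.8779σ.
Subtracting: σ = (380 − 170)/(0.8779 − (-1.751)) = 79.89.
Then μ = 170 − (-1.751)·79.89 = 309.86.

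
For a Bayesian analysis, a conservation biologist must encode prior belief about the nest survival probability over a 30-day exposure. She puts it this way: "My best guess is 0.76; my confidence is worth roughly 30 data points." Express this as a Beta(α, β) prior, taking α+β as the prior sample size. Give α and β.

Under the effective-sample-size interpretation, Beta(α, β) has prior mean α/(α+β) and prior sample size α+β.
So α+β = 30 and α/(α+β) = 0.76, giving α = 0.76·30 = 22.8 and β = 30 − 22.8 = 7.2.

α = 22.8, β = 7.2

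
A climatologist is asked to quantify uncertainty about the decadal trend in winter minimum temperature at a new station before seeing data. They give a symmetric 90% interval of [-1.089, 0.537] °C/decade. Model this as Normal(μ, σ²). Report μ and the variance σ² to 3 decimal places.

μ = -0.276, σ² = 0.244

A symmetric 90% interval runs μ ± z·σ with z = 1.645.
Half-width = 0.813, so σ = 0.813/1.645 = 0.4943 and σ² = 0.244.
μ is the interval midpoint, -0.276.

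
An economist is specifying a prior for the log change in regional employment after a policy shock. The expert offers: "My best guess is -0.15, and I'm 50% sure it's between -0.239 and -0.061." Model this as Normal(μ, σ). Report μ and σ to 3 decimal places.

A symmetric 50% interval runs μ ± z·σ with z = 0.6745.
Half-width = 0.089, so σ = 0.089/0.6745 = 0.132.
μ is the stated best guess, -0.150.

μ = -0.150, σ = 0.132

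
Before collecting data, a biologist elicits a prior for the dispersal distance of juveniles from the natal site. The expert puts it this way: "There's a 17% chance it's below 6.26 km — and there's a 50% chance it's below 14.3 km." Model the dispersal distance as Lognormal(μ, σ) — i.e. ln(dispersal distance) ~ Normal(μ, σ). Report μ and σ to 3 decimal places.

If T ~ Lognormal(μ,σ) then ln T ~ Normal(μ,σ), so the p-quantile of ln T is μ + z_p·σ.
ln(6.26) = 1.834 and ln(14.3) = 2.66; z_{0.17} = -0.9542, z_{0.5} = 0.
σ = (2.66 − 1.834)/(0 − (-0.9542)) = 0.866.
μ = 1.834 − (-0.9542)·0.866 = 2.660.

μ ≈ 2.660, σ ≈ 0.866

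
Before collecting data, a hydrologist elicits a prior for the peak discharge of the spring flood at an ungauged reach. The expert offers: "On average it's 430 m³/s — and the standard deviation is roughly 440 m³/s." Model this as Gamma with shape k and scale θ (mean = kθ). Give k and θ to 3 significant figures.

k ≈ 0.955, θ ≈ 450

For Gamma(k, scale θ): mean = kθ, variance = kθ², so CV = 1/√k.
CV = SD/mean = 440/430 = 1.023, hence k = 1/CV² = 0.955.
Then θ = mean/k = 430/0.955 = 450.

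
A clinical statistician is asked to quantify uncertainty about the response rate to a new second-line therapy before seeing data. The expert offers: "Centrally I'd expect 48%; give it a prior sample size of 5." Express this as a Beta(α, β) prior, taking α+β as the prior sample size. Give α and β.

Under the effective-sample-size interpretation, Beta(α, β) has prior mean α/(α+β) and prior sample size α+β.
So α+β = 5 and α/(α+β) = 0.48, giving α = 0.48·5 = 2.4 and β = 5 − 2.4 = 2.6.

α = 2.4, β = 2.6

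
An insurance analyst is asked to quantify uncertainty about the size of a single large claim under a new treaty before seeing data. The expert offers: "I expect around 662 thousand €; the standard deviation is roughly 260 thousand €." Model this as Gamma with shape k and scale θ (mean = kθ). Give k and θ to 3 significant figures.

k ≈ 6.48, θ ≈ 102

For Gamma(k, scale θ): mean = kθ, variance = kθ², so CV = 1/√k.
CV = SD/mean = 260/662 = 0.3927, hence k = 1/CV² = 6.48.
Then θ = mean/k = 662/6.48 = 102.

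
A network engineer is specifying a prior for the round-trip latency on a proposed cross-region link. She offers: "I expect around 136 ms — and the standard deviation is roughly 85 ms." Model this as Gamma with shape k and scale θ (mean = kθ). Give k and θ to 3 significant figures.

For Gamma(k, scale θ): mean = kθ, variance = kθ², so CV = 1/√k.
CV = SD/mean = 85/136 = 0.625, hence k = 1/CV² = 2.56.
Then θ = mean/k = 136/2.56 = 53.1.

k ≈ 2.56, θ ≈ 53.1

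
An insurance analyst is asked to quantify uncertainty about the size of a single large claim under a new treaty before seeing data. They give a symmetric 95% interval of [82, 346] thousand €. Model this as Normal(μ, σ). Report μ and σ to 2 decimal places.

μ = 214.00, σ = 67.35

A symmetric 95% interval runs μ ± z·σ with z = 1.96.
Half-width = 132, so σ = 132/1.96 = 67.35.
μ is the interval midpoint, 214.00.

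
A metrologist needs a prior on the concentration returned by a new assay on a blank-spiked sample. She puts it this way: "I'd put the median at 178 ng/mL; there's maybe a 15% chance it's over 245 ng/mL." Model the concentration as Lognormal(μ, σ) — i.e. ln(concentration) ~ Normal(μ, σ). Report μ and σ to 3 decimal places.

If T ~ Lognormal(μ,σ) then ln T ~ Normal(μ,σ), so the p-quantile of ln T is μ + z_p·σ.
ln(178) = 5.182 and ln(245) = 5.501; z_{0.5} = 0, z_{0.85} = 1.036.
σ = (5.501 − 5.182)/(1.036 − (0)) = 0.308.
μ = 5.182 − (0)·0.308 = 5.182.

μ ≈ 5.182, σ ≈ 0.308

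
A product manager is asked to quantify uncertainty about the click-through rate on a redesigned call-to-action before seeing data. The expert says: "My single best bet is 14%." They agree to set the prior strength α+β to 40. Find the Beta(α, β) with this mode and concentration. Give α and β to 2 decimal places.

For α,β > 1 the Beta mode is (α−1)/(α+β−2). With α+β = 40, the mode is (α−1)/38.
Set (α−1)/38 = 0.14 → α = 1 + 0.14·38 = 6.32.
β = 40 − α = 33.68.

α = 6.32, β = 33.68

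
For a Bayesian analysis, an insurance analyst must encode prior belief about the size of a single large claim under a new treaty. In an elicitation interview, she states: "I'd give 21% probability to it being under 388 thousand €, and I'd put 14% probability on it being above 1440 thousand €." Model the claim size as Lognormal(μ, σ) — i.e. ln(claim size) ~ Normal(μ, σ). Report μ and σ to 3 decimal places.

If T ~ Lognormal(μ,σ) then ln T ~ Normal(μ,σ), so the p-quantile of ln T is μ + z_p·σ.
ln(388) = 5.961 and ln(1440) = 7.272; z_{0.21} = -0.8064, z_{0.86} = 1.08.
σ = (7.272 − 5.961)/(1.08 − (-0.8064)) = 0.695.
μ = 5.961 − (-0.8064)·0.695 = 6.522.

μ ≈ 6.522, σ ≈ 0.695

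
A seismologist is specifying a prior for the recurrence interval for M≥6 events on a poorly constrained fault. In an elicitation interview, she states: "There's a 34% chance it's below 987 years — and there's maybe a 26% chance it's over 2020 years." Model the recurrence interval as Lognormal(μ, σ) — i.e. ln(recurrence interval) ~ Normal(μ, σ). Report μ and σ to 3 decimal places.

μ ≈ 7.174, σ ≈ 0.678

If T ~ Lognormal(μ,σ) then ln T ~ Normal(μ,σ), so the p-quantile of ln T is μ + z_p·σ.
ln(987) = 6.895 and ln(2020) = 7.611; z_{0.34} = -0.4125, z_{0.74} = 0.6433.
σ = (7.611 − 6.895)/(0.6433 − (-0.4125)) = 0.678.
μ = 6.895 − (-0.4125)·0.678 = 7.174.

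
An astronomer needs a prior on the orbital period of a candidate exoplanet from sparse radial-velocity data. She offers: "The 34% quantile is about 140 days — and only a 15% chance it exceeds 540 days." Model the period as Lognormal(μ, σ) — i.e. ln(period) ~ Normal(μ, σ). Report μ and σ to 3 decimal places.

If T ~ Lognormal(μ,σ) then ln T ~ Normal(μ,σ), so the p-quantile of ln T is μ + z_p·σ.
ln(140) = 4.942 and ln(540) = 6.292; z_{0.34} = -0.4125, z_{0.85} = 1.036.
σ = (6.292 − 4.942)/(1.036 − (-0.4125)) = 0.932.
μ = 4.942 − (-0.4125)·0.932 = 5.326.

μ ≈ 5.326, σ ≈ 0.932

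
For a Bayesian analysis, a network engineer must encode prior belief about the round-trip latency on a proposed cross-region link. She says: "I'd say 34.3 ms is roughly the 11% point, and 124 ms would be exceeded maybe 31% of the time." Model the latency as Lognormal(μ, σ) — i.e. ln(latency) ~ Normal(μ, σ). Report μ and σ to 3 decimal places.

μ ≈ 4.450, σ ≈ 0.746

If T ~ Lognormal(μ,σ) then ln T ~ Normal(μ,σ), so the p-quantile of ln T is μ + z_p·σ.
ln(34.3) = 3.535 and ln(124) = 4.82; z_{0.11} = -1.227, z_{0.69} = 0.4959.
σ = (4.82 − 3.535)/(0.4959 − (-1.227)) = 0.746.
μ = 3.535 − (-1.227)·0.746 = 4.450.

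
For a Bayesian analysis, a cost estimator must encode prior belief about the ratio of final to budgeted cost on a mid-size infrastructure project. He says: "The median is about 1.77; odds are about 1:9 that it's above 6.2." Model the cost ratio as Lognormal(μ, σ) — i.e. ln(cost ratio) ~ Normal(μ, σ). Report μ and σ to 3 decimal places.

μ ≈ 0.571, σ ≈ 0.978

If T ~ Lognormal(μ,σ) then ln T ~ Normal(μ,σ), so the p-quantile of ln T is μ + z_p·σ.
ln(1.77) = 0.571 and ln(6.2) = 1.825; z_{0.5} = 0, z_{0.9} = 1.282.
σ = (1.825 − 0.571)/(1.282 − (0)) = 0.978.
μ = 0.571 − (0)·0.978 = 0.571.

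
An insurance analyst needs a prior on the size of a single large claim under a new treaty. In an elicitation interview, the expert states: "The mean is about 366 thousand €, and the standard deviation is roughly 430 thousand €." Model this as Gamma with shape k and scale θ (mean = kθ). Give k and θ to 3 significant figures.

For Gamma(k, scale θ): mean = kθ, variance = kθ², so CV = 1/√k.
CV = SD/mean = 430/366 = 1.175, hence k = 1/CV² = 0.724.
Then θ = mean/k = 366/0.724 = 505.

k ≈ 0.724, θ ≈ 505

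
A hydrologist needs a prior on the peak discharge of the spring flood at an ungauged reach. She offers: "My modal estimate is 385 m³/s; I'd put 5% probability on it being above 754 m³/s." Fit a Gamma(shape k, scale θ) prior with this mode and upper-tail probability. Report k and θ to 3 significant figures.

Gamma(k,θ) with k>1 has mode (k−1)θ, so θ = 385/(k−1).
Need P(X < 754) = 0.95 with θ tied to k this way. Start at k = 2, θ = 385: P(X<754) ≈ 0.583.
Too low — raise k to concentrate. Iterating converges to k ≈ 7.14.
Then θ = 385/(7.14−1) ≈ 62.7.

k ≈ 7.14, θ ≈ 62.7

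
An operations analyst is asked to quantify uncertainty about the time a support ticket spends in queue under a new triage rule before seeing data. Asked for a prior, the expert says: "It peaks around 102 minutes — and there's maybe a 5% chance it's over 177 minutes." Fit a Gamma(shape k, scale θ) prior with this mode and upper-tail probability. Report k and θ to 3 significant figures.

k ≈ 10.2, θ ≈ 11.1

Gamma(k,θ) with k>1 has mode (k−1)θ, so θ = 102/(k−1).
Need P(X < 177) = 0.95 with θ tied to k this way. Start at k = 2, θ = 102: P(X<177) ≈ 0.518.
Too low — raise k to concentrate. Iterating converges to k ≈ 10.2.
Then θ = 102/(10.2−1) ≈ 11.1.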